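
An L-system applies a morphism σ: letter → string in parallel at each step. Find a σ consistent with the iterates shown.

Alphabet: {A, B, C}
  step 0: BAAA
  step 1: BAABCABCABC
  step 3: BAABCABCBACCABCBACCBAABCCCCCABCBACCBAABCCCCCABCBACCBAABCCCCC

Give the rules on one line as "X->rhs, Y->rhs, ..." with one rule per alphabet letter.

A->ABC, B->BA, C->CC

  step 0 ⇒ step 1: BAAA ⇒ BA·ABC·ABC·ABC
    A ↦ ABC
    B ↦ BA
    C ↦ CC  (constrained at step 1)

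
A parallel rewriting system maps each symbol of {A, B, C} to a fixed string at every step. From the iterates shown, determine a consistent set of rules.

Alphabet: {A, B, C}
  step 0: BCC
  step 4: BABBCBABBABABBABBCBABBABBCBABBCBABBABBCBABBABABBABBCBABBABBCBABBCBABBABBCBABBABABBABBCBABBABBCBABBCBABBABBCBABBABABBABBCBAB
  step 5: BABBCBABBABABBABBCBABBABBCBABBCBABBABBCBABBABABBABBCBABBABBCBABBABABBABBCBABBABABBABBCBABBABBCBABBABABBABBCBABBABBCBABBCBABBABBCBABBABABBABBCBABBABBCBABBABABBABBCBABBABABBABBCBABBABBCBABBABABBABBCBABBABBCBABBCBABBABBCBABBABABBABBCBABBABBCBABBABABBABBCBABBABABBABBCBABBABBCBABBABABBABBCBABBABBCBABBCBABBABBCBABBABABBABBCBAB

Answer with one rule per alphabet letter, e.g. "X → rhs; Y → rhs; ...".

  step 4 ⇒ step 5: BABBCBABBABABBABBCBABBABBCBABBCBABBABBCBABBABABBABBCBABBABBCBABBCBABBABBCBABBABABBABBCBABBABBCBABBCBABBABBCBABBABABBABBCBAB ⇒ BAB·BC·BAB·BAB·AB·BAB·BC·BAB·BAB·BC·BAB·BC·BAB·BAB·BC·BAB·BAB·AB·BAB·BC·BAB·BAB·BC·BAB·BAB·AB·BAB·BC·BAB·BAB·AB·BAB·BC·BAB·BAB·BC·BAB·BAB·AB·BAB·BC·BAB·BAB·BC·BAB·BC·BAB·BAB·BC·BAB·BAB·AB·BAB·BC·BAB·BAB·BC·BAB·BAB·AB·BAB·BC·BAB·BAB·AB·BAB·BC·BAB·BAB·BC·BAB·BAB·AB·BAB·BC·BAB·BAB·BC·BAB·BC·BAB·BAB·BC·BAB·BAB·AB·BAB·BC·BAB·BAB·BC·BAB·BAB·AB·BAB·BC·BAB·BAB·AB·BAB·BC·BAB·BAB·BC·BAB·BAB·AB·BAB·BC·BAB·BAB·BC·BAB·BC·BAB·BAB·BC·BAB·BAB·AB·BAB·BC·BAB
    A ↦ BC
    B ↦ BAB
    C ↦ AB

A->BC, B->BAB, C->AB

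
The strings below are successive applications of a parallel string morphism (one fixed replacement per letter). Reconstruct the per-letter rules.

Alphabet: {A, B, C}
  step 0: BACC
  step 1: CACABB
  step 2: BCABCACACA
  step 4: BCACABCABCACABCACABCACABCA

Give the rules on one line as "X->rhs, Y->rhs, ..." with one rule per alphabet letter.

  step 1 ⇒ step 2: CACABB ⇒ B·CA·B·CA·CA·CA
    A ↦ CA
    B ↦ CA
    C ↦ B

A->CA, B->CA, C->B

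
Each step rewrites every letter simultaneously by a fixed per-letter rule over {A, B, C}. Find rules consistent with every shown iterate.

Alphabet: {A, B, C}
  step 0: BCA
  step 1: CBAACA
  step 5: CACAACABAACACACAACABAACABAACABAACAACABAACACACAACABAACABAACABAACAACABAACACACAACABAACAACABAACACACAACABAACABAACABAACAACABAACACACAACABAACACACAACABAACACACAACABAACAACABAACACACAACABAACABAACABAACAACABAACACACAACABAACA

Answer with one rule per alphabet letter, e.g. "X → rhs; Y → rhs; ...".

  step 0 ⇒ step 1: BCA ⇒ C·BA·ACA
    A ↦ ACA
    B ↦ C
    C ↦ BA

A->ACA, B->C, C->BA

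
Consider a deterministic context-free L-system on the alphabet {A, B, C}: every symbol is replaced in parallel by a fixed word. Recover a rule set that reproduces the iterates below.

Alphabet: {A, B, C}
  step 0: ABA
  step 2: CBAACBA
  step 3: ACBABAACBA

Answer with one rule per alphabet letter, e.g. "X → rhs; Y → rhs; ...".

  step 2 ⇒ step 3: CBAACBA ⇒ A·C·BA·BA·A·C·BA
    A ↦ BA
    B ↦ C
    C ↦ A

A->BA, B->C, C->A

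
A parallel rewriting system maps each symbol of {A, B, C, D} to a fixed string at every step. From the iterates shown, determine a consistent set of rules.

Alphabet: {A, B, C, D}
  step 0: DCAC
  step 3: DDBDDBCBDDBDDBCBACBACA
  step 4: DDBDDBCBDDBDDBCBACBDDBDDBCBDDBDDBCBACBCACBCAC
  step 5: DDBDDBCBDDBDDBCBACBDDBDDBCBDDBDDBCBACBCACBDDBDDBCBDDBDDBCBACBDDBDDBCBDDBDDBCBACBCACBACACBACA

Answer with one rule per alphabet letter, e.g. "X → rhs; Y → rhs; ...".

A->C, B->CB, C->A, D->DDB

  step 4 ⇒ step 5: DDBDDBCBDDBDDBCBACBDDBDDBCBDDBDDBCBACBCACBCAC ⇒ DDB·DDB·CB·DDB·DDB·CB·A·CB·DDB·DDB·CB·DDB·DDB·CB·A·CB·C·A·CB·DDB·DDB·CB·DDB·DDB·CB·A·CB·DDB·DDB·CB·DDB·DDB·CB·A·CB·C·A·CB·A·C·A·CB·A·C·A
    A ↦ C
    B ↦ CB
    C ↦ A
    D ↦ DDB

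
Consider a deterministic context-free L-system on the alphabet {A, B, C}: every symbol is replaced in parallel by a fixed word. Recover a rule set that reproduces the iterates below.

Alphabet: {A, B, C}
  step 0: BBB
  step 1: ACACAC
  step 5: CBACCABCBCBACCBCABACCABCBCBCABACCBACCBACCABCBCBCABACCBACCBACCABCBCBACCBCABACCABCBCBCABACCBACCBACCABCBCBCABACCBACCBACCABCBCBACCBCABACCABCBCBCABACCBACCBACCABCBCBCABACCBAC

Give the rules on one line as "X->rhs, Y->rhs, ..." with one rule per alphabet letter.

  step 0 ⇒ step 1: BBB ⇒ AC·AC·AC
    B ↦ AC
    A ↦ CAB  (constrained at step 1)
    C ↦ CB  (constrained at step 1)

A->CAB, B->AC, C->CB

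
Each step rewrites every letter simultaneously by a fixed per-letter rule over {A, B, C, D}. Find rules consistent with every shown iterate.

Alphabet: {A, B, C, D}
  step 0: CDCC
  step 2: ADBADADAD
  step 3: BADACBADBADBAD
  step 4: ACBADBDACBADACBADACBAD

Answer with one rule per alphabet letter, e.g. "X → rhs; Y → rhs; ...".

A->B, B->AC, C->D, D->AD

  step 3 ⇒ step 4: BADACBADBADBAD ⇒ AC·B·AD·B·D·AC·B·AD·AC·B·AD·AC·B·AD
    A ↦ B
    B ↦ AC
    C ↦ D
    D ↦ AD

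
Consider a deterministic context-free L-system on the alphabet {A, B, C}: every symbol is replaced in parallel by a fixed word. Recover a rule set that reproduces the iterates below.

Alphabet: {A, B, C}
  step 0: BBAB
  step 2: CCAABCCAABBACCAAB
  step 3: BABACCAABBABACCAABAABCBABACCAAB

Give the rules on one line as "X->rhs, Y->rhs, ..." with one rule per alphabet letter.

  step 2 ⇒ step 3: CCAABCCAABBACCAAB ⇒ BA·BA·C·C·AAB·BA·BA·C·C·AAB·AAB·C·BA·BA·C·C·AAB
    A ↦ C
    B ↦ AAB
    C ↦ BA

A->C, B->AAB, C->BA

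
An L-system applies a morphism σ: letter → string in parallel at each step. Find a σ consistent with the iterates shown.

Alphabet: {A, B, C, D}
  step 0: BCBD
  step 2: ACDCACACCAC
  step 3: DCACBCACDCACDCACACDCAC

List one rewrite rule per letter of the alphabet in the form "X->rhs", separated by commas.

  step 2 ⇒ step 3: ACDCACACCAC ⇒ DC·AC·BC·AC·DC·AC·DC·AC·AC·DC·AC
    A ↦ DC
    C ↦ AC
    D ↦ BC
    B ↦ C  (constrained at step 0)

A->DC, B->C, C->AC, D->BC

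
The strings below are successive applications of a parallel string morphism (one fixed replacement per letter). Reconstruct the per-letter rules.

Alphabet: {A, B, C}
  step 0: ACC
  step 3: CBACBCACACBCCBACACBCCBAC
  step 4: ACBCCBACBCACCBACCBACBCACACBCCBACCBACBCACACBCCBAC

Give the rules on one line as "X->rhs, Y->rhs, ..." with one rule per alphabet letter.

  step 3 ⇒ step 4: CBACBCACACBCCBACACBCCBAC ⇒ AC·BC·CB·AC·BC·AC·CB·AC·CB·AC·BC·AC·AC·BC·CB·AC·CB·AC·BC·AC·AC·BC·CB·AC
    A ↦ CB
    B ↦ BC
    C ↦ AC

A->CB, B->BC, C->AC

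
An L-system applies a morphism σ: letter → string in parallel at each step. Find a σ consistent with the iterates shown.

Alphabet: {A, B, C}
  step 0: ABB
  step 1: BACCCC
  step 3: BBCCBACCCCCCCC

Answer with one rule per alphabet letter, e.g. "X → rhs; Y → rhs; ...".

A->BA, B->CC, C->B

  step 0 ⇒ step 1: ABB ⇒ BA·CC·CC
    A ↦ BA
    B ↦ CC
    C ↦ B  (constrained at step 1)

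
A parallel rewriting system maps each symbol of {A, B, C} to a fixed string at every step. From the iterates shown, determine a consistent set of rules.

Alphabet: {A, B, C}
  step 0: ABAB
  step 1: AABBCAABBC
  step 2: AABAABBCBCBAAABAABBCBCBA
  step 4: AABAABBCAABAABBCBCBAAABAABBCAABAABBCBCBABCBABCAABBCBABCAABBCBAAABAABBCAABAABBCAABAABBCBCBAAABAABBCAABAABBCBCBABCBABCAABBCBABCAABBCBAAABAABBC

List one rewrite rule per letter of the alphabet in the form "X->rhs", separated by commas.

  step 1 ⇒ step 2: AABBCAABBC ⇒ AAB·AAB·BC·BC·BA·AAB·AAB·BC·BC·BA
    A ↦ AAB
    B ↦ BC
    C ↦ BA

A->AAB, B->BC, C->BA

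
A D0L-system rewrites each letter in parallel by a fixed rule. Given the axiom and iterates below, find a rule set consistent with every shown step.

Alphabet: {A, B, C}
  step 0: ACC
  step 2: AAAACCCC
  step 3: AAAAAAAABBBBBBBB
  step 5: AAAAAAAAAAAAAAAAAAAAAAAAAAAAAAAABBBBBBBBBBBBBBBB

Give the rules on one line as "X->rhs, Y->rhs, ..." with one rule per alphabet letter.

  step 2 ⇒ step 3: AAAACCCC ⇒ AA·AA·AA·AA·BB·BB·BB·BB
    A ↦ AA
    C ↦ BB
    B ↦ C  (constrained at step 3)

A->AA, B->C, C->BB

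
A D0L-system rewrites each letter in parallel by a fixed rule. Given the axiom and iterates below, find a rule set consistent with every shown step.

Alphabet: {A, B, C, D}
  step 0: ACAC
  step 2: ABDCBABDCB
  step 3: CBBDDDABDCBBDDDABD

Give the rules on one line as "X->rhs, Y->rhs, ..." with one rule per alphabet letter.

  step 2 ⇒ step 3: ABDCBABDCB ⇒ CB·BD·DD·A·BD·CB·BD·DD·A·BD
    A ↦ CB
    B ↦ BD
    C ↦ A
    D ↦ DD

A->CB, B->BD, C->A, D->DD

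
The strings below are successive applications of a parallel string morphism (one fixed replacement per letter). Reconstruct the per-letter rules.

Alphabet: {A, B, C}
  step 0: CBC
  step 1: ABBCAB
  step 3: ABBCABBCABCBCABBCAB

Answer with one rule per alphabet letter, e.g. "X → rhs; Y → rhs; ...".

A->C, B->BC, C->AB

  step 0 ⇒ step 1: CBC ⇒ AB·BC·AB
    B ↦ BC
    C ↦ AB
    A ↦ C  (constrained at step 1)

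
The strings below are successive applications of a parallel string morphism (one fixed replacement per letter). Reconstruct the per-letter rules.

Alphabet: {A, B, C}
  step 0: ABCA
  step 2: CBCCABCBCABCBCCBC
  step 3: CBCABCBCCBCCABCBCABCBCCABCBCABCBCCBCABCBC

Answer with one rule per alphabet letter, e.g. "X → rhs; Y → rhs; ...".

A->C, B->AB, C->CBC

  step 2 ⇒ step 3: CBCCABCBCABCBCCBC ⇒ CBC·AB·CBC·CBC·C·AB·CBC·AB·CBC·C·AB·CBC·AB·CBC·CBC·AB·CBC
    A ↦ C
    B ↦ AB
    C ↦ CBC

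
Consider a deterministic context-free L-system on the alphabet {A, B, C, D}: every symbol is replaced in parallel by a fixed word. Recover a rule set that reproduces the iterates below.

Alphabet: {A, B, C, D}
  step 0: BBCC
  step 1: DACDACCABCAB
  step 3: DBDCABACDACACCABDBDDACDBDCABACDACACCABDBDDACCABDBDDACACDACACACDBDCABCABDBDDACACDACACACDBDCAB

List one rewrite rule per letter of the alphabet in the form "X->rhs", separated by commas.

  step 0 ⇒ step 1: BBCC ⇒ DAC·DAC·CAB·CAB
    B ↦ DAC
    C ↦ CAB
    A ↦ DBD  (constrained at step 1)
    D ↦ AC  (constrained at step 1)

A->DBD, B->DAC, C->CAB, D->AC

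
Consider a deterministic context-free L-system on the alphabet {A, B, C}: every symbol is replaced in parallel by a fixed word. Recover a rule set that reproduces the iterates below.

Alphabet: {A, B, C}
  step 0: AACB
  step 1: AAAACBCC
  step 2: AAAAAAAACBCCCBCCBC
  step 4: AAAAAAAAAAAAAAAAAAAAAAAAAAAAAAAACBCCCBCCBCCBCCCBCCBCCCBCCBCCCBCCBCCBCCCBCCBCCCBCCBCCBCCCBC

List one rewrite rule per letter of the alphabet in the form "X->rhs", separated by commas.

  step 1 ⇒ step 2: AAAACBCC ⇒ AA·AA·AA·AA·CBC·C·CBC·CBC
    A ↦ AA
    B ↦ C
    C ↦ CBC

A->AA, B->C, C->CBC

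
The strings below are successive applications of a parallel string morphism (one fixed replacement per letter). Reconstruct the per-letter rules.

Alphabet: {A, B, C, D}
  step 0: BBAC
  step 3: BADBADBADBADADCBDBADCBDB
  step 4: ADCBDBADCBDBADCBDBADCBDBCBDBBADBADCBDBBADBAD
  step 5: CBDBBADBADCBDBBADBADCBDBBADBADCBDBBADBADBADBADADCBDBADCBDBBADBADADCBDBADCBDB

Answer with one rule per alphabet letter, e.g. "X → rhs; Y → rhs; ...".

A->CBD, B->AD, C->B, D->B

  step 4 ⇒ step 5: ADCBDBADCBDBADCBDBADCBDBCBDBBADBADCBDBBADBAD ⇒ CBD·B·B·AD·B·AD·CBD·B·B·AD·B·AD·CBD·B·B·AD·B·AD·CBD·B·B·AD·B·AD·B·AD·B·AD·AD·CBD·B·AD·CBD·B·B·AD·B·AD·AD·CBD·B·AD·CBD·B
    A ↦ CBD
    B ↦ AD
    C ↦ B
    D ↦ B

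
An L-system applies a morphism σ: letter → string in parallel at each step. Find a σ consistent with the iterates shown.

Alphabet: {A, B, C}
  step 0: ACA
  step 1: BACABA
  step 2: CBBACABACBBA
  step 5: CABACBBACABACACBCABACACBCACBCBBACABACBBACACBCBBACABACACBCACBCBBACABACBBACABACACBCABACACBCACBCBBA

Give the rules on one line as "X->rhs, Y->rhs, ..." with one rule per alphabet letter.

  step 1 ⇒ step 2: BACABA ⇒ CB·BA·CA·BA·CB·BA
    A ↦ BA
    B ↦ CB
    C ↦ CA

A->BA, B->CB, C->CA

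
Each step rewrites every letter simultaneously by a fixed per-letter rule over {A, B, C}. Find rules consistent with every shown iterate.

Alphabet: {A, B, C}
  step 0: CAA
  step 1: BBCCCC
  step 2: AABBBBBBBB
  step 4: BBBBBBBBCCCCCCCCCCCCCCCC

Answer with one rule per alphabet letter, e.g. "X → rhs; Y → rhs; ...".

  step 1 ⇒ step 2: BBCCCC ⇒ A·A·BB·BB·BB·BB
    B ↦ A
    C ↦ BB
  step 0 ⇒ step 1: CAA ⇒ BB·CC·CC
    A ↦ CC

A->CC, B->A, C->BB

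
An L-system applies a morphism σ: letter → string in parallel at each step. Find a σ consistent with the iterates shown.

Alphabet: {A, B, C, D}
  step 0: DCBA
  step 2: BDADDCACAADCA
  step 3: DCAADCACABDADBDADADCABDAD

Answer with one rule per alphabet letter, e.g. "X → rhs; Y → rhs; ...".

A->AD, B->D, C->BD, D->CA

  step 2 ⇒ step 3: BDADDCACAADCA ⇒ D·CA·AD·CA·CA·BD·AD·BD·AD·AD·CA·BD·AD
    A ↦ AD
    B ↦ D
    C ↦ BD
    D ↦ CA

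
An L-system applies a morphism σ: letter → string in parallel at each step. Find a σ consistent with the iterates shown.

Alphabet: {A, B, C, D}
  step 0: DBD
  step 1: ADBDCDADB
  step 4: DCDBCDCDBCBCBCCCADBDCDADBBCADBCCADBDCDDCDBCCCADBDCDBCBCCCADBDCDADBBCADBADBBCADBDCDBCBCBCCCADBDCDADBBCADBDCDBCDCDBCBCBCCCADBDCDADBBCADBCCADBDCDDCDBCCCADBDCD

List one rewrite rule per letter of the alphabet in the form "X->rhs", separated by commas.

  step 0 ⇒ step 1: DBD ⇒ ADB·DCD·ADB
    B ↦ DCD
    D ↦ ADB
    A ↦ CC  (constrained at step 1)
    C ↦ BC  (constrained at step 1)

A->CC, B->DCD, C->BC, D->ADB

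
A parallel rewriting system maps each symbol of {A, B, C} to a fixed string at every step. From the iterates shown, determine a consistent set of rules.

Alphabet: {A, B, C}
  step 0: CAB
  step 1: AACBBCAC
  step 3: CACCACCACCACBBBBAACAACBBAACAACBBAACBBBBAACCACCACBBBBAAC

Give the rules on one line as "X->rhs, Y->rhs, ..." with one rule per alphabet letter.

A->BB, B->CAC, C->AAC

  step 0 ⇒ step 1: CAB ⇒ AAC·BB·CAC
    A ↦ BB
    B ↦ CAC
    C ↦ AAC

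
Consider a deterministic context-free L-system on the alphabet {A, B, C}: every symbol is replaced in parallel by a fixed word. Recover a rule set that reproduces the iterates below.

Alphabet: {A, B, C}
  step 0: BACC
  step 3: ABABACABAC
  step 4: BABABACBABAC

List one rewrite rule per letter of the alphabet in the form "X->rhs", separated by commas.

  step 3 ⇒ step 4: ABABACABAC ⇒ B·A·B·A·B·AC·B·A·B·AC
    A ↦ B
    B ↦ A
    C ↦ AC

A->B, B->A, C->AC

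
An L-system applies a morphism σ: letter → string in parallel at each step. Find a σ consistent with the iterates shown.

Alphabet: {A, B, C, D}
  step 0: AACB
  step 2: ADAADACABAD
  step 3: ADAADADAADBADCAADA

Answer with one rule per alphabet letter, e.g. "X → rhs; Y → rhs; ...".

  step 2 ⇒ step 3: ADAADACABAD ⇒ AD·A·AD·AD·A·AD·B·AD·CA·AD·A
    A ↦ AD
    B ↦ CA
    C ↦ B
    D ↦ A

A->AD, B->CA, C->B, D->A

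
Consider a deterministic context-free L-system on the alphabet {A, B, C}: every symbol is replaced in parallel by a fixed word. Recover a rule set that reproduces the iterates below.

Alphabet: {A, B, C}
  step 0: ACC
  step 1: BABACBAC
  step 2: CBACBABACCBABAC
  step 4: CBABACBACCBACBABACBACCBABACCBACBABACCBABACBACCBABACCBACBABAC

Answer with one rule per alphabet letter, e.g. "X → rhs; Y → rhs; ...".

A->BA, B->C, C->BAC

  step 1 ⇒ step 2: BABACBAC ⇒ C·BA·C·BA·BAC·C·BA·BAC
    A ↦ BA
    B ↦ C
    C ↦ BAC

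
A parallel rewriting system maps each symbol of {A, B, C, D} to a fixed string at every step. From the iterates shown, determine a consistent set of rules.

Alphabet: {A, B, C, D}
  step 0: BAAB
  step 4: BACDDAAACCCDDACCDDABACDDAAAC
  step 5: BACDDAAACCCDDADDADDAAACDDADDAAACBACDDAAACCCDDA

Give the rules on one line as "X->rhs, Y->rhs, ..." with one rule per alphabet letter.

A->C, B->BA, C->DDA, D->A

  step 4 ⇒ step 5: BACDDAAACCCDDACCDDABACDDAAAC ⇒ BA·C·DDA·A·A·C·C·C·DDA·DDA·DDA·A·A·C·DDA·DDA·A·A·C·BA·C·DDA·A·A·C·C·C·DDA
    A ↦ C
    B ↦ BA
    C ↦ DDA
    D ↦ A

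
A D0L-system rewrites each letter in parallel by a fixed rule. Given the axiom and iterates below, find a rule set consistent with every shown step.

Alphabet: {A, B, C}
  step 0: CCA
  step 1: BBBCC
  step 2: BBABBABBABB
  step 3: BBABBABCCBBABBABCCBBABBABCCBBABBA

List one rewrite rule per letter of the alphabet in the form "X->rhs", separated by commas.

A->BCC, B->BBA, C->B

  step 2 ⇒ step 3: BBABBABBABB ⇒ BBA·BBA·BCC·BBA·BBA·BCC·BBA·BBA·BCC·BBA·BBA
    A ↦ BCC
    B ↦ BBA
  step 0 ⇒ step 1: CCA ⇒ B·B·BCC
    C ↦ B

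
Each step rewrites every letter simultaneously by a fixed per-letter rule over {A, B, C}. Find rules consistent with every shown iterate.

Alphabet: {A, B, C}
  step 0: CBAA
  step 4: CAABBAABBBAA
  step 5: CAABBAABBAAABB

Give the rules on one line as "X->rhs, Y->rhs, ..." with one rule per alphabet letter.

  step 4 ⇒ step 5: CAABBAABBBAA ⇒ CAA·B·B·A·A·B·B·A·A·A·B·B
    A ↦ B
    B ↦ A
    C ↦ CAA

A->B, B->A, C->CAA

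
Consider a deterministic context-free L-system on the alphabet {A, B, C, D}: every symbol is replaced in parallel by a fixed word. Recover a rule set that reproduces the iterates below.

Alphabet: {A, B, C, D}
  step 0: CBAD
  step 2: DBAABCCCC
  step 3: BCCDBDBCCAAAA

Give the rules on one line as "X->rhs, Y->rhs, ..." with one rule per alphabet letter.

  step 2 ⇒ step 3: DBAABCCCC ⇒ B·CC·DB·DB·CC·A·A·A·A
    A ↦ DB
    B ↦ CC
    C ↦ A
    D ↦ B

A->DB, B->CC, C->A, D->B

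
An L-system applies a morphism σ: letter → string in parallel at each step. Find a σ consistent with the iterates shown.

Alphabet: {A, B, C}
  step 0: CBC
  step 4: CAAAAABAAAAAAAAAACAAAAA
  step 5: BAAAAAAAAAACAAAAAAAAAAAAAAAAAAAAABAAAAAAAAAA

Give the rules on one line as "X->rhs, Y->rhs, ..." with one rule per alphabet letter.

  step 4 ⇒ step 5: CAAAAABAAAAAAAAAACAAAAA ⇒ B·AA·AA·AA·AA·AA·CA·AA·AA·AA·AA·AA·AA·AA·AA·AA·AA·B·AA·AA·AA·AA·AA
    A ↦ AA
    B ↦ CA
    C ↦ B

A->AA, B->CA, C->B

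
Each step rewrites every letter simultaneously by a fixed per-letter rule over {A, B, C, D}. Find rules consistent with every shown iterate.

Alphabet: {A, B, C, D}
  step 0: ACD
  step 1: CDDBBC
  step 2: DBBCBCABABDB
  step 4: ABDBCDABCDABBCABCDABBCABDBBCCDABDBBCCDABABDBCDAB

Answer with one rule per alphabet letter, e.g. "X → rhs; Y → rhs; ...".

  step 1 ⇒ step 2: CDDBBC ⇒ DB·BC·BC·AB·AB·DB
    B ↦ AB
    C ↦ DB
    D ↦ BC
  step 0 ⇒ step 1: ACD ⇒ CD·DB·BC
    A ↦ CD

A->CD, B->AB, C->DB, D->BC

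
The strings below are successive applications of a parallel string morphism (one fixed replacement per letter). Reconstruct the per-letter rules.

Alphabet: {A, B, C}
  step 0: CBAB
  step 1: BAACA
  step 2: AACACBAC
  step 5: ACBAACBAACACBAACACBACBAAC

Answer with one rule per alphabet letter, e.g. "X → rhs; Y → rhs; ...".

  step 1 ⇒ step 2: BAACA ⇒ A·AC·AC·B·AC
    A ↦ AC
    B ↦ A
    C ↦ B

A->AC, B->A, C->B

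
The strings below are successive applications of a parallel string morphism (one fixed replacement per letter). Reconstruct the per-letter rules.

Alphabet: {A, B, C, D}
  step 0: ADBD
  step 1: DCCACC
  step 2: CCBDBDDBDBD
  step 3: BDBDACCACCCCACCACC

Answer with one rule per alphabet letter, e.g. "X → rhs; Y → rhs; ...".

  step 2 ⇒ step 3: CCBDBDDBDBD ⇒ BD·BD·A·CC·A·CC·CC·A·CC·A·CC
    B ↦ A
    C ↦ BD
    D ↦ CC
  step 0 ⇒ step 1: ADBD ⇒ D·CC·A·CC
    A ↦ D

A->D, B->A, C->BD, D->CC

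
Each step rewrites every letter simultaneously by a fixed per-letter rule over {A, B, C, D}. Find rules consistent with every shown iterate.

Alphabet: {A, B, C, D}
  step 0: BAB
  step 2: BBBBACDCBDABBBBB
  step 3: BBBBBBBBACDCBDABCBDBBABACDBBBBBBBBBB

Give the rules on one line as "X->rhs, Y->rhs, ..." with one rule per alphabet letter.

  step 2 ⇒ step 3: BBBBACDCBDABBBBB ⇒ BB·BB·BB·BB·ACD·CBD·AB·CBD·BB·AB·ACD·BB·BB·BB·BB·BB
    A ↦ ACD
    B ↦ BB
    C ↦ CBD
    D ↦ AB

A->ACD, B->BB, C->CBD, D->AB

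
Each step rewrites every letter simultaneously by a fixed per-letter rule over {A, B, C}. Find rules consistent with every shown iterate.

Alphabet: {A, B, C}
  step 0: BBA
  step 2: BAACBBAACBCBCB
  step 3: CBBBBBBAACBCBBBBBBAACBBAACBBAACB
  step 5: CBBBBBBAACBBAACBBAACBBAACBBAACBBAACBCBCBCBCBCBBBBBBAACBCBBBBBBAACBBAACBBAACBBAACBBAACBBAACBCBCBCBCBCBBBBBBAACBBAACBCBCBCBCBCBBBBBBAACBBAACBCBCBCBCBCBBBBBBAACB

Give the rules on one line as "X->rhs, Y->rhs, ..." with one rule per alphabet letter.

  step 2 ⇒ step 3: BAACBBAACBCBCB ⇒ CB·BB·BB·BAA·CB·CB·BB·BB·BAA·CB·BAA·CB·BAA·CB
    A ↦ BB
    B ↦ CB
    C ↦ BAA

A->BB, B->CB, C->BAA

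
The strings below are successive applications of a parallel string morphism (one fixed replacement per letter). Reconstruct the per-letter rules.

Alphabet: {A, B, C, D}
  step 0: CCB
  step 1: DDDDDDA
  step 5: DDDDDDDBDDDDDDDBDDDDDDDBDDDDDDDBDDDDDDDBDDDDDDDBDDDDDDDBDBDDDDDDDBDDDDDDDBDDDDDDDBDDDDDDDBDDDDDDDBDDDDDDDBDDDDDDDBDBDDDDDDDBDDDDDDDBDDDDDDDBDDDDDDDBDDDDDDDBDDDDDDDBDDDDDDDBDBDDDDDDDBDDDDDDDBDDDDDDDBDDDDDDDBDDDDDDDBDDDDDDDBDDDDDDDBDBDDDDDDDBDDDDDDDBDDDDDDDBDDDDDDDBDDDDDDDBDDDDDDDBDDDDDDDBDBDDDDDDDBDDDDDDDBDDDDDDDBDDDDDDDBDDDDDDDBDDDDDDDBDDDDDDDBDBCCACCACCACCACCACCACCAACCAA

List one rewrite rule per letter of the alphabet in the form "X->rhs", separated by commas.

  step 0 ⇒ step 1: CCB ⇒ DDD·DDD·A
    B ↦ A
    C ↦ DDD
    A ↦ DB  (constrained at step 1)
    D ↦ CCA  (constrained at step 1)

A->DB, B->A, C->DDD, D->CCA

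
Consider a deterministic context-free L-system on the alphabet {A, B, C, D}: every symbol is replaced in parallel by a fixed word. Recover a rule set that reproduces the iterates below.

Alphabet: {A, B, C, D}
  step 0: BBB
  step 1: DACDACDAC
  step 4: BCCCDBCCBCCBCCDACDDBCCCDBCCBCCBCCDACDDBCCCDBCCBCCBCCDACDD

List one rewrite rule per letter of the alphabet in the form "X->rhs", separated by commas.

  step 0 ⇒ step 1: BBB ⇒ DAC·DAC·DAC
    B ↦ DAC
    A ↦ C  (constrained at step 1)
    C ↦ D  (constrained at step 1)
    D ↦ BCC  (constrained at step 1)

A->C, B->DAC, C->D, D->BCC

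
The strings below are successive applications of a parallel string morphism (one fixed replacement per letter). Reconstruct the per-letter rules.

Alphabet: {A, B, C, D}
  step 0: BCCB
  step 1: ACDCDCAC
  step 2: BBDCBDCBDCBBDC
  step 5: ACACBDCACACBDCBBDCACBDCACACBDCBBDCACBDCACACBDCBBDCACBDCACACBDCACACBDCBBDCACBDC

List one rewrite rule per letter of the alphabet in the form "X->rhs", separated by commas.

  step 1 ⇒ step 2: ACDCDCAC ⇒ BB·DC·B·DC·B·DC·BB·DC
    A ↦ BB
    C ↦ DC
    D ↦ B
  step 0 ⇒ step 1: BCCB ⇒ AC·DC·DC·AC
    B ↦ AC

A->BB, B->AC, C->DC, D->B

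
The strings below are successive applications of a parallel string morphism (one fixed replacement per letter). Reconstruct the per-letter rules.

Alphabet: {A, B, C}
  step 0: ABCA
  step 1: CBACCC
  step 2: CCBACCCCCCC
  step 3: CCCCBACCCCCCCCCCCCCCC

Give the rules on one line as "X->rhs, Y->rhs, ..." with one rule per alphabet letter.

  step 2 ⇒ step 3: CCBACCCCCCC ⇒ CC·CC·BA·C·CC·CC·CC·CC·CC·CC·CC
    A ↦ C
    B ↦ BA
    C ↦ CC

A->C, B->BA, C->CC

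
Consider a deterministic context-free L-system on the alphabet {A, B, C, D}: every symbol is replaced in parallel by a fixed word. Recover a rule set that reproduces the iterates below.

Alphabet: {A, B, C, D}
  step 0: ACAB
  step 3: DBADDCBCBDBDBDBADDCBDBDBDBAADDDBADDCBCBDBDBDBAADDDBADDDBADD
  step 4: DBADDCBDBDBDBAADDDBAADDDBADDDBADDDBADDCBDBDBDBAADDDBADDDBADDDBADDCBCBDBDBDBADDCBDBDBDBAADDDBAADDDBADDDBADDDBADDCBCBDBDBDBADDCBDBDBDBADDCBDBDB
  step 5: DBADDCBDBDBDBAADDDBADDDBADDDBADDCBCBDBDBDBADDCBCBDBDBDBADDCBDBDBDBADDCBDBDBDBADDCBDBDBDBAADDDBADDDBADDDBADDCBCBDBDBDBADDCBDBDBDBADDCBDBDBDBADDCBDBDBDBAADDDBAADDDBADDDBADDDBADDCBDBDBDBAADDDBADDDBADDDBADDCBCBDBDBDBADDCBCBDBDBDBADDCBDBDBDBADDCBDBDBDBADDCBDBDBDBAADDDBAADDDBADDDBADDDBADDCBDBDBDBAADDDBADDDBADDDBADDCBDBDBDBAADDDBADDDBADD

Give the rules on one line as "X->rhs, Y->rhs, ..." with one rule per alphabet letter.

  step 4 ⇒ step 5: DBADDCBDBDBDBAADDDBAADDDBADDDBADDDBADDCBDBDBDBAADDDBADDDBADDDBADDCBCBDBDBDBADDCBDBDBDBAADDDBAADDDBADDDBADDDBADDCBCBDBDBDBADDCBDBDBDBADDCBDBDB ⇒ DB·ADD·CB·DB·DB·DBA·ADD·DB·ADD·DB·ADD·DB·ADD·CB·CB·DB·DB·DB·ADD·CB·CB·DB·DB·DB·ADD·CB·DB·DB·DB·ADD·CB·DB·DB·DB·ADD·CB·DB·DB·DBA·ADD·DB·ADD·DB·ADD·DB·ADD·CB·CB·DB·DB·DB·ADD·CB·DB·DB·DB·ADD·CB·DB·DB·DB·ADD·CB·DB·DB·DBA·ADD·DBA·ADD·DB·ADD·DB·ADD·DB·ADD·CB·DB·DB·DBA·ADD·DB·ADD·DB·ADD·DB·ADD·CB·CB·DB·DB·DB·ADD·CB·CB·DB·DB·DB·ADD·CB·DB·DB·DB·ADD·CB·DB·DB·DB·ADD·CB·DB·DB·DBA·ADD·DBA·ADD·DB·ADD·DB·ADD·DB·ADD·CB·DB·DB·DBA·ADD·DB·ADD·DB·ADD·DB·ADD·CB·DB·DB·DBA·ADD·DB·ADD·DB·ADD
    A ↦ CB
    B ↦ ADD
    C ↦ DBA
    D ↦ DB

A->CB, B->ADD, C->DBA, D->DB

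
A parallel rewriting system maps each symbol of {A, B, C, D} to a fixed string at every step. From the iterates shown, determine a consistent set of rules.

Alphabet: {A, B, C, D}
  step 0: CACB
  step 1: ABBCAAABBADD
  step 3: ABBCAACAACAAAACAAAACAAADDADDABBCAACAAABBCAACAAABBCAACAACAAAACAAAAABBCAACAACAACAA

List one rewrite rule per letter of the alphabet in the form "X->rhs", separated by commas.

  step 0 ⇒ step 1: CACB ⇒ ABB·CAA·ABB·ADD
    A ↦ CAA
    B ↦ ADD
    C ↦ ABB
    D ↦ A  (constrained at step 1)

A->CAA, B->ADD, C->ABB, D->A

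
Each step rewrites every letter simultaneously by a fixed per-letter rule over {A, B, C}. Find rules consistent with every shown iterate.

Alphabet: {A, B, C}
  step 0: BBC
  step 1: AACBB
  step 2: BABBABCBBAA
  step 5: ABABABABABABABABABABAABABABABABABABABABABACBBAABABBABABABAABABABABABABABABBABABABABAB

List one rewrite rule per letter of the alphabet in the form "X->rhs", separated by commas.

A->BAB, B->A, C->CBB

  step 1 ⇒ step 2: AACBB ⇒ BAB·BAB·CBB·A·A
    A ↦ BAB
    B ↦ A
    C ↦ CBB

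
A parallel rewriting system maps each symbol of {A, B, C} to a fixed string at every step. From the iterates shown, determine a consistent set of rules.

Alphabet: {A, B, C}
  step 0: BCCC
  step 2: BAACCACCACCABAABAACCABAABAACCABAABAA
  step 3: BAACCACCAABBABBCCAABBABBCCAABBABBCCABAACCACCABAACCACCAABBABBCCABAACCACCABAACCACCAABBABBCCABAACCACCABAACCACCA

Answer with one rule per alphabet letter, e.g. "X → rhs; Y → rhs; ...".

A->CCA, B->BAA, C->ABB

  step 2 ⇒ step 3: BAACCACCACCABAABAACCABAABAACCABAABAA ⇒ BAA·CCA·CCA·ABB·ABB·CCA·ABB·ABB·CCA·ABB·ABB·CCA·BAA·CCA·CCA·BAA·CCA·CCA·ABB·ABB·CCA·BAA·CCA·CCA·BAA·CCA·CCA·ABB·ABB·CCA·BAA·CCA·CCA·BAA·CCA·CCA
    A ↦ CCA
    B ↦ BAA
    C ↦ ABB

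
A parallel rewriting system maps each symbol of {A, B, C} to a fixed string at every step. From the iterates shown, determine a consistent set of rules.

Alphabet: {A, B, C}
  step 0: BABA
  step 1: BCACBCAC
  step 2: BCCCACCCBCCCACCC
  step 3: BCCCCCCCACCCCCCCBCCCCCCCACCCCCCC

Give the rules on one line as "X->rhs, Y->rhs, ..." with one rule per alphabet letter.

A->AC, B->BC, C->CC

  step 2 ⇒ step 3: BCCCACCCBCCCACCC ⇒ BC·CC·CC·CC·AC·CC·CC·CC·BC·CC·CC·CC·AC·CC·CC·CC
    A ↦ AC
    B ↦ BC
    C ↦ CC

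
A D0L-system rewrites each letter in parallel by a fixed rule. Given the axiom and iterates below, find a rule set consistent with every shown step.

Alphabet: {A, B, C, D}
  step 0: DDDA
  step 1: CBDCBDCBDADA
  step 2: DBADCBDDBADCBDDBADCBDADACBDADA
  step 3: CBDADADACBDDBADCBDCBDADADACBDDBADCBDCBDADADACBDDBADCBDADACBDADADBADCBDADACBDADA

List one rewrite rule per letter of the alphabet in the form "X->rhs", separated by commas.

  step 2 ⇒ step 3: DBADCBDDBADCBDDBADCBDADACBDADA ⇒ CBD·AD·ADA·CBD·DB·AD·CBD·CBD·AD·ADA·CBD·DB·AD·CBD·CBD·AD·ADA·CBD·DB·AD·CBD·ADA·CBD·ADA·DB·AD·CBD·ADA·CBD·ADA
    A ↦ ADA
    B ↦ AD
    C ↦ DB
    D ↦ CBD

A->ADA, B->AD, C->DB, D->CBD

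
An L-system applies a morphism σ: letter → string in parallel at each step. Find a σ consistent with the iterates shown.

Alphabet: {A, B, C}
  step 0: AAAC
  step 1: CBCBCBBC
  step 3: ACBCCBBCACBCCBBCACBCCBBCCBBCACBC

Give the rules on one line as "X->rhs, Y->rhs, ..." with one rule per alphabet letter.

  step 0 ⇒ step 1: AAAC ⇒ CB·CB·CB·BC
    A ↦ CB
    C ↦ BC
    B ↦ AC  (constrained at step 1)

A->CB, B->AC, C->BC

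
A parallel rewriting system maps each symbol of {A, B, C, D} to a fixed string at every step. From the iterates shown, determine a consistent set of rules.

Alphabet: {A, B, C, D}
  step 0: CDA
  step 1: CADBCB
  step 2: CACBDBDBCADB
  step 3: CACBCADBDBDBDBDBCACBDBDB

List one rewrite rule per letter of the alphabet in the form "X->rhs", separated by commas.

  step 2 ⇒ step 3: CACBDBDBCADB ⇒ CA·CB·CA·DB·DB·DB·DB·DB·CA·CB·DB·DB
    A ↦ CB
    B ↦ DB
    C ↦ CA
    D ↦ DB

A->CB, B->DB, C->CA, D->DB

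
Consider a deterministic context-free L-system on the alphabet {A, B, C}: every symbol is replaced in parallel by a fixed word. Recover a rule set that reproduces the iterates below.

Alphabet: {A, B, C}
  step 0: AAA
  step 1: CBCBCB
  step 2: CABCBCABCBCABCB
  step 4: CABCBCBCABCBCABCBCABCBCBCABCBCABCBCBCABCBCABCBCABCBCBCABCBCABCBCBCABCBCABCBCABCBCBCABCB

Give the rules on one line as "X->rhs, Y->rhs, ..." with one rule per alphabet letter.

A->CB, B->CB, C->CAB

  step 1 ⇒ step 2: CBCBCB ⇒ CAB·CB·CAB·CB·CAB·CB
    B ↦ CB
    C ↦ CAB
  step 0 ⇒ step 1: AAA ⇒ CB·CB·CB
    A ↦ CB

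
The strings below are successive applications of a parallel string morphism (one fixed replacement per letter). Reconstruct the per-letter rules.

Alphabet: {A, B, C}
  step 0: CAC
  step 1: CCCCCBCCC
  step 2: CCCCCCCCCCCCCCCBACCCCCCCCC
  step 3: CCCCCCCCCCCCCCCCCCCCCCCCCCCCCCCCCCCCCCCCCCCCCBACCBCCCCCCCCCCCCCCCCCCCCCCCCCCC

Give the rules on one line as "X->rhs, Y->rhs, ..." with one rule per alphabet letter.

  step 2 ⇒ step 3: CCCCCCCCCCCCCCCBACCCCCCCCC ⇒ CCC·CCC·CCC·CCC·CCC·CCC·CCC·CCC·CCC·CCC·CCC·CCC·CCC·CCC·CCC·BA·CCB·CCC·CCC·CCC·CCC·CCC·CCC·CCC·CCC·CCC
    A ↦ CCB
    B ↦ BA
    C ↦ CCC

A->CCB, B->BA, C->CCC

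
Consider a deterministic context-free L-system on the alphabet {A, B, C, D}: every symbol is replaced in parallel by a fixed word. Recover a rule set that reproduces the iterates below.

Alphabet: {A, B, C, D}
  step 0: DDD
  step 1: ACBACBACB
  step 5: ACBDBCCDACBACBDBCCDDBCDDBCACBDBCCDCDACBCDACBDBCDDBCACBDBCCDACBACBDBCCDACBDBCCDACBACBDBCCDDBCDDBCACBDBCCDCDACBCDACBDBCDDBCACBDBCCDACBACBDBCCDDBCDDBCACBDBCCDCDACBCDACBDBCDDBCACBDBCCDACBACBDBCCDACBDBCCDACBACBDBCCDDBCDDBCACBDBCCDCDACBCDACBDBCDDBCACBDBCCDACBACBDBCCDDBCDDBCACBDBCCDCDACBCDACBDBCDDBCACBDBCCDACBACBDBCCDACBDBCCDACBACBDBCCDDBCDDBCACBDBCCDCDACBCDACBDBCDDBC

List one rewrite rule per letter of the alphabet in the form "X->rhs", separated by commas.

A->DB, B->DBC, C->CD, D->ACB

  step 0 ⇒ step 1: DDD ⇒ ACB·ACB·ACB
    D ↦ ACB
    A ↦ DB  (constrained at step 1)
    B ↦ DBC  (constrained at step 1)
    C ↦ CD  (constrained at step 1)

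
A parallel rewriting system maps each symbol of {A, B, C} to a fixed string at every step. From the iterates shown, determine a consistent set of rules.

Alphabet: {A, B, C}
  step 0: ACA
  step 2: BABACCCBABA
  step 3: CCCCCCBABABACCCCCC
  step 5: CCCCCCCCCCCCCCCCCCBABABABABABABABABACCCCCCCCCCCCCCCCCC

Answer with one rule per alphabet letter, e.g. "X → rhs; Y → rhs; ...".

A->CC, B->C, C->BA

  step 2 ⇒ step 3: BABACCCBABA ⇒ C·CC·C·CC·BA·BA·BA·C·CC·C·CC
    A ↦ CC
    B ↦ C
    C ↦ BA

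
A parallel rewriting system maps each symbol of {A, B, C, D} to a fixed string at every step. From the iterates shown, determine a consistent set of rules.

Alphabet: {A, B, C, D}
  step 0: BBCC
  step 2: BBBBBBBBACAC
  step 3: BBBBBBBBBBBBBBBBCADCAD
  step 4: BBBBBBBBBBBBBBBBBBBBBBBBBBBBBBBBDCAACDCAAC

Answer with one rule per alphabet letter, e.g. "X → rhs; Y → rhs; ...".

A->CA, B->BB, C->D, D->AC

  step 3 ⇒ step 4: BBBBBBBBBBBBBBBBCADCAD ⇒ BB·BB·BB·BB·BB·BB·BB·BB·BB·BB·BB·BB·BB·BB·BB·BB·D·CA·AC·D·CA·AC
    A ↦ CA
    B ↦ BB
    C ↦ D
    D ↦ AC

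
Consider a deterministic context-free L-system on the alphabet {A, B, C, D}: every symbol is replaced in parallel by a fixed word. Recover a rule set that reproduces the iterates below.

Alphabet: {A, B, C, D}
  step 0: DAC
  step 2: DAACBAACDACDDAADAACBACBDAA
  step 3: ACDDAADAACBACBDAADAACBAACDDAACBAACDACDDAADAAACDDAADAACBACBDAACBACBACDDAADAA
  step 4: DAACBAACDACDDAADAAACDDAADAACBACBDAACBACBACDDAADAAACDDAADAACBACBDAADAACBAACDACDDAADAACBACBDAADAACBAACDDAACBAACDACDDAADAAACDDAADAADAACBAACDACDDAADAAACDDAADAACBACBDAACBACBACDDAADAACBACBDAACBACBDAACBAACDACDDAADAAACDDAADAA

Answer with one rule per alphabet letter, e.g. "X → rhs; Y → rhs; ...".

A->DAA, B->CB, C->CBA, D->ACD

  step 3 ⇒ step 4: ACDDAADAACBACBDAADAACBAACDDAACBAACDACDDAADAAACDDAADAACBACBDAACBACBACDDAADAA ⇒ DAA·CBA·ACD·ACD·DAA·DAA·ACD·DAA·DAA·CBA·CB·DAA·CBA·CB·ACD·DAA·DAA·ACD·DAA·DAA·CBA·CB·DAA·DAA·CBA·ACD·ACD·DAA·DAA·CBA·CB·DAA·DAA·CBA·ACD·DAA·CBA·ACD·ACD·DAA·DAA·ACD·DAA·DAA·DAA·CBA·ACD·ACD·DAA·DAA·ACD·DAA·DAA·CBA·CB·DAA·CBA·CB·ACD·DAA·DAA·CBA·CB·DAA·CBA·CB·DAA·CBA·ACD·ACD·DAA·DAA·ACD·DAA·DAA
    A ↦ DAA
    B ↦ CB
    C ↦ CBA
    D ↦ ACD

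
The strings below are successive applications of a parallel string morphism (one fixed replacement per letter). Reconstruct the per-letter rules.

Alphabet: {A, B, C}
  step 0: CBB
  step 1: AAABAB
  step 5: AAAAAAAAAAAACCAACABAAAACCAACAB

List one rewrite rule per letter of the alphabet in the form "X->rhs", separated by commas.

A->C, B->AB, C->AA

  step 0 ⇒ step 1: CBB ⇒ AA·AB·AB
    B ↦ AB
    C ↦ AA
    A ↦ C  (constrained at step 1)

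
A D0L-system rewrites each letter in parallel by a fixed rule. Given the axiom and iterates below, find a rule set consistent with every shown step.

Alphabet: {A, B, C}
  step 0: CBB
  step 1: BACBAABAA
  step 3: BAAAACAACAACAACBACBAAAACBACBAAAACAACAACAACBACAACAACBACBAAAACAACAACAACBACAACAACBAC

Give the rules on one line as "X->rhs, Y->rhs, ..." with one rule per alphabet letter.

  step 0 ⇒ step 1: CBB ⇒ BAC·BAA·BAA
    B ↦ BAA
    C ↦ BAC
    A ↦ AAC  (constrained at step 1)

A->AAC, B->BAA, C->BAC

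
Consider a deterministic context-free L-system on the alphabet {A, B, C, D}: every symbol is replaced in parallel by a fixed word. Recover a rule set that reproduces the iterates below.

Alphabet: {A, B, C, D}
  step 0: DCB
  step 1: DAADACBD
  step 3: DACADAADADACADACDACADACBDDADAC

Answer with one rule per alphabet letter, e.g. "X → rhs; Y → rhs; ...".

A->C, B->CBD, C->ADA, D->DA

  step 0 ⇒ step 1: DCB ⇒ DA·ADA·CBD
    B ↦ CBD
    C ↦ ADA
    D ↦ DA
    A ↦ C  (constrained at step 1)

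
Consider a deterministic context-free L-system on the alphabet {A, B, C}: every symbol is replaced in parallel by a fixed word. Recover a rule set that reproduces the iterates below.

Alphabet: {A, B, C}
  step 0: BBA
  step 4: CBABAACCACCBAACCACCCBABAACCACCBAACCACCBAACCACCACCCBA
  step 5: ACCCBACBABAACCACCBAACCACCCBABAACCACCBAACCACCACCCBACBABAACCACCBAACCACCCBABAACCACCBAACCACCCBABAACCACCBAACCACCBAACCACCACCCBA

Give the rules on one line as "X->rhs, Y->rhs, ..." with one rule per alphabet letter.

A->BA, B->C, C->ACC

  step 4 ⇒ step 5: CBABAACCACCBAACCACCCBABAACCACCBAACCACCBAACCACCACCCBA ⇒ ACC·C·BA·C·BA·BA·ACC·ACC·BA·ACC·ACC·C·BA·BA·ACC·ACC·BA·ACC·ACC·ACC·C·BA·C·BA·BA·ACC·ACC·BA·ACC·ACC·C·BA·BA·ACC·ACC·BA·ACC·ACC·C·BA·BA·ACC·ACC·BA·ACC·ACC·BA·ACC·ACC·ACC·C·BA
    A ↦ BA
    B ↦ C
    C ↦ ACC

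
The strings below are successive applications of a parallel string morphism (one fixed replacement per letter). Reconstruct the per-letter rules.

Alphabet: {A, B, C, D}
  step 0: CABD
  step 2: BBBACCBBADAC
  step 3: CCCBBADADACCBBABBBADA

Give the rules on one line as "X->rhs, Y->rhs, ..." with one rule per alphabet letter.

  step 2 ⇒ step 3: BBBACCBBADAC ⇒ C·C·C·BBA·DA·DA·C·C·BBA·B·BBA·DA
    A ↦ BBA
    B ↦ C
    C ↦ DA
    D ↦ B

A->BBA, B->C, C->DA, D->B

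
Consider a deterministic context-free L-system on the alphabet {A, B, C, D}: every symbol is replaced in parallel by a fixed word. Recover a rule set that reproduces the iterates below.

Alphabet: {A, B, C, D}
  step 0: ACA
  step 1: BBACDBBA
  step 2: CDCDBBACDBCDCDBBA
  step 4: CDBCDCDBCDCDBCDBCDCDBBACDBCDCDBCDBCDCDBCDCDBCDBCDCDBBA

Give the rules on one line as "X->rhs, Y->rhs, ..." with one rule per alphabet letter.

  step 1 ⇒ step 2: BBACDBBA ⇒ CD·CD·BBA·CD·B·CD·CD·BBA
    A ↦ BBA
    B ↦ CD
    C ↦ CD
    D ↦ B

A->BBA, B->CD, C->CD, D->B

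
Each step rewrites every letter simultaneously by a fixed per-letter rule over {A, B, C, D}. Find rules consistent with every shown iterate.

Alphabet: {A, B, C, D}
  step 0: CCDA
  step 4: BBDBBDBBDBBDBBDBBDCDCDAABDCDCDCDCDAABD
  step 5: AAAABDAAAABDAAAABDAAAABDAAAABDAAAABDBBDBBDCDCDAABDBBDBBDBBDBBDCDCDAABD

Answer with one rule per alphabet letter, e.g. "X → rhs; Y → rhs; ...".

A->CD, B->AA, C->B, D->BD

  step 4 ⇒ step 5: BBDBBDBBDBBDBBDBBDCDCDAABDCDCDCDCDAABD ⇒ AA·AA·BD·AA·AA·BD·AA·AA·BD·AA·AA·BD·AA·AA·BD·AA·AA·BD·B·BD·B·BD·CD·CD·AA·BD·B·BD·B·BD·B·BD·B·BD·CD·CD·AA·BD
    A ↦ CD
    B ↦ AA
    C ↦ B
    D ↦ BD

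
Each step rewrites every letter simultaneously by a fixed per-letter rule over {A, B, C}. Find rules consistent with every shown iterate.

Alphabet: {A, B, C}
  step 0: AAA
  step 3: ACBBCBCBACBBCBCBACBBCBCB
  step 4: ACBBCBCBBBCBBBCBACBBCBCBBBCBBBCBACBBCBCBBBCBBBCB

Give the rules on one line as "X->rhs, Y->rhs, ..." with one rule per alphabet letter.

  step 3 ⇒ step 4: ACBBCBCBACBBCBCBACBBCBCB ⇒ AC·BB·CB·CB·BB·CB·BB·CB·AC·BB·CB·CB·BB·CB·BB·CB·AC·BB·CB·CB·BB·CB·BB·CB
    A ↦ AC
    B ↦ CB
    C ↦ BB

A->AC, B->CB, C->BB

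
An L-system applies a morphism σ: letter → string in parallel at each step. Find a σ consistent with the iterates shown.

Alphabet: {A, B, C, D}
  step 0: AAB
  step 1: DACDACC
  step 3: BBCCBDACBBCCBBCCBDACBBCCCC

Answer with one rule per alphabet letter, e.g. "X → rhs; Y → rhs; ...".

A->DAC, B->C, C->BB, D->CB

  step 0 ⇒ step 1: AAB ⇒ DAC·DAC·C
    A ↦ DAC
    B ↦ C
    C ↦ BB  (constrained at step 1)
    D ↦ CB  (constrained at step 1)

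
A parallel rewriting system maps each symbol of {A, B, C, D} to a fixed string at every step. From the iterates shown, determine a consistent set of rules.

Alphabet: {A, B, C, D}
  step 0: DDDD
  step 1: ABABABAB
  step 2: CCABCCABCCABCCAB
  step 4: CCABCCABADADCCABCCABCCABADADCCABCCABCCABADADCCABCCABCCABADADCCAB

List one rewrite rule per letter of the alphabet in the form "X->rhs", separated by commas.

  step 1 ⇒ step 2: ABABABAB ⇒ CC·AB·CC·AB·CC·AB·CC·AB
    A ↦ CC
    B ↦ AB
    C ↦ AD  (constrained at step 2)
  step 0 ⇒ step 1: DDDD ⇒ AB·AB·AB·AB
    D ↦ AB

A->CC, B->AB, C->AD, D->AB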